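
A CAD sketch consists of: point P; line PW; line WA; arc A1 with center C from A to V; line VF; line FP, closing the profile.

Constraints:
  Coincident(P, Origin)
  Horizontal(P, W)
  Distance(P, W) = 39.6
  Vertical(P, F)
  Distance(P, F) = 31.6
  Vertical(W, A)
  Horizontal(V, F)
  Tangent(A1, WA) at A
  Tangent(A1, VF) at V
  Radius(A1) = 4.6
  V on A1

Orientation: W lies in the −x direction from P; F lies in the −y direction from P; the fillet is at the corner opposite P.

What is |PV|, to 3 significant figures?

47.2

The virtual corner opposite P is at (-39.6, -31.6). Since A1 is tangent to WA there, CA ⟂ WA and since A1 is tangent to VF there, CV ⟂ VF, with radius 4.6, so the center C sits 4.6 in from both sides at C = (-35.0, -27.0). That places the tangent points at A = (-39.6, -27.0) on WA and V = (-35.0, -31.6) on VF. Then |PV| = |V − P| = 47.2.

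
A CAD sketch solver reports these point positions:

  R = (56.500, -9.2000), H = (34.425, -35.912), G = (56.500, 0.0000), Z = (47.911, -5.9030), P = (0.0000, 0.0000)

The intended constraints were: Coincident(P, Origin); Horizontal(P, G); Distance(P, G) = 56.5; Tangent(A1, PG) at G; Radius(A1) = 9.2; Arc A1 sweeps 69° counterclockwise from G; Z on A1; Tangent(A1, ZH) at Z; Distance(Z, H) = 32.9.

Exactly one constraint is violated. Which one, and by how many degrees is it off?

Tangent(A1, ZH) at Z — off by 3.20°.

P = (0.00, 0.00) ✓; P.y = 0.00, G.y = 0.00 ✓; |PG| = 56.50 ✓; ∠(RG, GP) = 90.00° ✓; |RG| = 9.200 ✓; bearing(R→Z) − bearing(R→G) = 69.00° ✓; |RZ| = 9.200 ✓; ∠(RZ, ZH) = 93.20° ✗; |ZH| = 32.90 ✓.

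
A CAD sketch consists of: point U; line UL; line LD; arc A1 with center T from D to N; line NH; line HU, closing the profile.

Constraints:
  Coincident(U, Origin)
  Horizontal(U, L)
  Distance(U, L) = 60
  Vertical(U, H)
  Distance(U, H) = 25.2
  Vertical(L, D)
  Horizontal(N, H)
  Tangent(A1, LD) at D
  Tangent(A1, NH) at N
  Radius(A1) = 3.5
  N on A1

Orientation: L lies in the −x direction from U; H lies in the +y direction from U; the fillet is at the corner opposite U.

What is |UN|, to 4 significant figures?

61.87

The virtual corner opposite U is at (-60.00, 25.20). Tangency of A1 to LD means the radius TD is perpendicular to LD and tangency of A1 to NH means the radius TN is perpendicular to NH, with radius 3.5, so the center T sits 3.5 in from both sides at T = (-56.50, 21.70). That places the tangent points at D = (-60.00, 21.70) on LD and N = (-56.50, 25.20) on NH. Then |UN| = |N − U| = 61.87.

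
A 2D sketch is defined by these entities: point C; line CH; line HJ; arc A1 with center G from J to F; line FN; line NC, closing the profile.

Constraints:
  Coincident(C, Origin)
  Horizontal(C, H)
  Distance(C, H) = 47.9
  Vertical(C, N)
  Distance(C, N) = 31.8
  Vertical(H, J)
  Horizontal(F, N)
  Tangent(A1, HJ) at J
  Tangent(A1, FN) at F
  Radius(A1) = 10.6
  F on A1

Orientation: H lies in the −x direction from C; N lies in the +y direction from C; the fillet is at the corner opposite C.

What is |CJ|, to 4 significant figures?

52.38

C is at the origin; C and H share the same y with |CH| = 47.9 and H on the −x side, so H = (-47.90, 0.000). C and N share the same x with |CN| = 31.8 and N on the +y side, so N = (0.000, 31.80). The virtual corner opposite C is at (-47.90, 31.80). Since A1 is tangent to HJ there, GJ ⟂ HJ and the tangent condition forces GF to be normal to FN, with radius 10.6, so the center G sits 10.6 in from both sides at G = (-37.30, 21.20). That places the tangent points at J = (-47.90, 21.20) on HJ and F = (-37.30, 31.80) on FN. Then |CJ| = |J − C| = 52.38.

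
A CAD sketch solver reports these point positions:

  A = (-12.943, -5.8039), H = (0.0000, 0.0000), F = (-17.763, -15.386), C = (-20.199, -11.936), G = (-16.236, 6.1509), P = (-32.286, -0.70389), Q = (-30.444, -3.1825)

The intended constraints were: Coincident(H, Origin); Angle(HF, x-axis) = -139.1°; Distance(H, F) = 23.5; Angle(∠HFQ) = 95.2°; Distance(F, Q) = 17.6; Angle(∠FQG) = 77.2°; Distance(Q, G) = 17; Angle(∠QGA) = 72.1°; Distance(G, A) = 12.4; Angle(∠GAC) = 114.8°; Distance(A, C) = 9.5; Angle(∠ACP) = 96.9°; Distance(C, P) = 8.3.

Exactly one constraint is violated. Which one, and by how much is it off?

Distance(C, P) = 8.3 — off by 8.20.

H = (0.00, 0.00) ✓; HF at -139.1° ✓; |HF| = 23.50 ✓; ∠HFQ = 95.20° ✓; |FQ| = 17.60 ✓; ∠FQG = 77.20° ✓; |QG| = 17.00 ✓; ∠QGA = 72.10° ✓; |GA| = 12.40 ✓; ∠GAC = 114.8° ✓; |AC| = 9.500 ✓; ∠ACP = 96.90° ✓; |CP| = 16.50 ✗.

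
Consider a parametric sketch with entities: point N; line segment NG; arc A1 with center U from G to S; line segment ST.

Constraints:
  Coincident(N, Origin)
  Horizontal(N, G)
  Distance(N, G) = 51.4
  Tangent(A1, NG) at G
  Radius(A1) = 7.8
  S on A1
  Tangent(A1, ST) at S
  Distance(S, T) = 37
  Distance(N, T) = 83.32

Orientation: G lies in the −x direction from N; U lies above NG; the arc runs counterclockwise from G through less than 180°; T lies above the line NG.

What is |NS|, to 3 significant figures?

48.2

Checks: ∠(UG, GN) = 90.00° ✓; |US| = 7.800 ✓; ∠(US, ST) = 90.00° ✓; |ST| = 37.00 ✓; |NT| = 83.32 ✓.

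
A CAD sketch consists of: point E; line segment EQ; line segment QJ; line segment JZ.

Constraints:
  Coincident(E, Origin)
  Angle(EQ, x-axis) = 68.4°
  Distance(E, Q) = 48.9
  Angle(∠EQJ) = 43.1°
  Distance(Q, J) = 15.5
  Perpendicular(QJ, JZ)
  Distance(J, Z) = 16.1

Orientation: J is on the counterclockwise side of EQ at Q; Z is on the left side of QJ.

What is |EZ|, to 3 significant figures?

26.6

E is at the origin; EQ runs at 68.4° with length 48.9, so Q = 48.9·(cos 68.4°, sin 68.4°) = (18.0, 45.5). ∠EQJ = 43.1°, so QJ runs at 68.4° + (180° − 43.1°) = 205° from the x-axis; with |QJ| = 15.5, J = Q + 15.5·(cos 205°, sin 205°) = (3.99, 38.8). QJ is perpendicular to JZ; with |JZ| = 16.1 on the left of QJ, Z = J + 16.1·(0.427, -0.904) = (10.9, 24.3). Then |EZ| = |Z − E| = 26.6.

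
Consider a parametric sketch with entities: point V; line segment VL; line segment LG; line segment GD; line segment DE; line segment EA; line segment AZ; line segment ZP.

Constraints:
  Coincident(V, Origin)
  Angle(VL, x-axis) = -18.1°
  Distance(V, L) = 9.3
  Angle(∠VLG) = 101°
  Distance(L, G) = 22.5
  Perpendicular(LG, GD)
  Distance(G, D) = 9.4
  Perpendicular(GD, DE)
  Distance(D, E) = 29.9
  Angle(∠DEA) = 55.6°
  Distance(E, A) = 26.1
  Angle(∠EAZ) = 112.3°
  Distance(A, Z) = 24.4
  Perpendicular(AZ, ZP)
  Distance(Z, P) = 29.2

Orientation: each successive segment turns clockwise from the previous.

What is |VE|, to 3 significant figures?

5.63

V is at the origin; VL runs at -18.1° with length 9.3, so L = (8.84, -2.89). ∠VLG = 101.0° gives LG at -97.1° from the x-axis; with |LG| = 22.5, G = (6.06, -25.2). LG is perpendicular to GD, so GD runs at 173°; with |GD| = 9.4, D = (-3.27, -24.1). GD is perpendicular to DE, so DE runs at 82.9°; with |DE| = 29.9, E = (0.427, 5.62). Then |VE| = |E − V| = 5.63.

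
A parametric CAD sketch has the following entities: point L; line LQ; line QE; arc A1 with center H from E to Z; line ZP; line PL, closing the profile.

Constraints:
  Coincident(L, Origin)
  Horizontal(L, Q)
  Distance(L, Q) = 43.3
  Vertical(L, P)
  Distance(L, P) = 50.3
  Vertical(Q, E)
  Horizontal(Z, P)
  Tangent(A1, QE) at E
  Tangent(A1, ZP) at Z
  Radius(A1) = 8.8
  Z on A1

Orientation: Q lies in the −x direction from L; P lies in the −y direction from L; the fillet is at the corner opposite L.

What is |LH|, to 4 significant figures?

53.97

L is at the origin; LQ is horizontal with |LQ| = 43.3 and Q on the −x side, so Q = (-43.30, 0.000). LP is vertical with |LP| = 50.3 and P on the −y side, so P = (0.000, -50.30). The virtual corner opposite L is at (-43.30, -50.30). A1 meets QE tangentially, so HE is at right angles to QE and since A1 is tangent to ZP there, HZ ⟂ ZP, with radius 8.8, so the center H sits 8.8 in from both sides at H = (-34.50, -41.50). Then |LH| = |H − L| = 53.97.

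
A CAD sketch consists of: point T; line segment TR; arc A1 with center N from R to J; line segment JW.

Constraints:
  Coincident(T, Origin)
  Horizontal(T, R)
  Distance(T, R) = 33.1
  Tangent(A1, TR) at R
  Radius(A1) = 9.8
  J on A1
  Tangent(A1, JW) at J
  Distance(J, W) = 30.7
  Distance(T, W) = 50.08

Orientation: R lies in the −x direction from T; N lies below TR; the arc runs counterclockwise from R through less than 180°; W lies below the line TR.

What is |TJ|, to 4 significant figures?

44.19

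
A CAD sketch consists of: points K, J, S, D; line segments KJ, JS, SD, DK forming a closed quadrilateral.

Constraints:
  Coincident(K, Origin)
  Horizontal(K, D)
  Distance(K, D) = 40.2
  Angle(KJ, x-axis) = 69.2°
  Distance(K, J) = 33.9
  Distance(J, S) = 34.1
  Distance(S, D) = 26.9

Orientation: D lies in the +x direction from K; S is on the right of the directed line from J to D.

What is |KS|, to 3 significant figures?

13.6

Checks: |JS| = 34.10 ✓; |SD| = 26.90 ✓.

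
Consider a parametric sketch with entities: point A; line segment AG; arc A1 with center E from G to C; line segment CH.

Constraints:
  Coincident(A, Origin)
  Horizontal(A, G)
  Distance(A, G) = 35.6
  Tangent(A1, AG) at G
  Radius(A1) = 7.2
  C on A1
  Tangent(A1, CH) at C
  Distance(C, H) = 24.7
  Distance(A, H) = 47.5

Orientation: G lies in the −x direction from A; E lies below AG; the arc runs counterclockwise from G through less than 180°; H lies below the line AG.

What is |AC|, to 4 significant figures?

43.47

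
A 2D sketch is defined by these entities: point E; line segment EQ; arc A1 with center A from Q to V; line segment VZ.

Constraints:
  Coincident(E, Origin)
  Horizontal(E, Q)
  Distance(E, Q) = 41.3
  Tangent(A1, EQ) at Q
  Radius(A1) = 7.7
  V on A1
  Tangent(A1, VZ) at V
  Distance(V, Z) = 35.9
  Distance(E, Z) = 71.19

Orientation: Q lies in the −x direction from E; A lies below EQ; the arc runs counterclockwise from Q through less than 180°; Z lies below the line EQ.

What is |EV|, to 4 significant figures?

48.99

E is at the origin; E and Q share the same y with |EQ| = 41.3 and Q on the −x side, so Q = (-41.30, 0.000). A1 meets EQ tangentially, so AQ is at right angles to EQ, so A = Q + (0, -7.7) = (-41.30, -7.700). Since AV ⟂ VZ (tangency), |AZ| = √(7.7² + 35.9²) = 36.72 regardless of where V sits on A1. So Z lies on both circle(E, 71.19) and circle(A, 36.72); the below-EQ intersection is Z = (-58.97, -39.89). V is the foot of the tangent from Z: V = (-48.68, -5.493).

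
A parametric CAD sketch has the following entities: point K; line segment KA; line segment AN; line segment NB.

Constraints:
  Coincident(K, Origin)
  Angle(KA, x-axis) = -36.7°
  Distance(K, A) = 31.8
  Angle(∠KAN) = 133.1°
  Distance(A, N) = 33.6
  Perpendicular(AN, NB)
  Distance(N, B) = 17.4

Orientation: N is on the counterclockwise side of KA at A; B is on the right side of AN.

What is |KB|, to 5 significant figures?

68.638

K is at the origin; KA runs at -36.7° with length 31.8, so A = 31.8·(cos -36.7°, sin -36.7°) = (25.496, -19.004). ∠KAN = 133.1°, so AN runs at -36.7° + (180° − 133.1°) = 10.200° from the x-axis; with |AN| = 33.6, N = A + 33.6·(cos 10.200°, sin 10.200°) = (58.565, -13.054). AN ⟂ NB; with |NB| = 17.4 on the right of AN, B = N + 17.4·(0.17708, -0.98420) = (61.647, -30.179). Then |KB| = |B − K| = 68.638.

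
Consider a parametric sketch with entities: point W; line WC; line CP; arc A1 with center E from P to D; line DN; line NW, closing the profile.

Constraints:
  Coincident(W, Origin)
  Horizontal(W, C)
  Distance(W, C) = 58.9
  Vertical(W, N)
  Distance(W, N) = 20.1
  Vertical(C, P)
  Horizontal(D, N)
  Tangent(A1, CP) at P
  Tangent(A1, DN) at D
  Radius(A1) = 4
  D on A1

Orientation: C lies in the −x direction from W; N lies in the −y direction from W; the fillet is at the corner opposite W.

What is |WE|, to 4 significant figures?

57.21

WN is vertical with |WN| = 20.1 and N on the −y side, so N = (0.000, -20.10). The virtual corner opposite W is at (-58.90, -20.10). The tangent condition forces EP to be normal to CP and since A1 is tangent to DN there, ED ⟂ DN, with radius 4.0, so the center E sits 4.0 in from both sides at E = (-54.90, -16.10). Then |WE| = |E − W| = 57.21.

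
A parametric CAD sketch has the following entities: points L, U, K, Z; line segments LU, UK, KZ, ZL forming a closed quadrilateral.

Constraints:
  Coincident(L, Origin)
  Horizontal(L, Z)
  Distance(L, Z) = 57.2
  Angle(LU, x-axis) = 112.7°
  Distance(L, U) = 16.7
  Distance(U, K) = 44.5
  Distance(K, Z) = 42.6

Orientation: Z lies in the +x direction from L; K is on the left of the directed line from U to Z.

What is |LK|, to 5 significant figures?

48.572

Checks: |UK| = 44.50 ✓; |KZ| = 42.60 ✓.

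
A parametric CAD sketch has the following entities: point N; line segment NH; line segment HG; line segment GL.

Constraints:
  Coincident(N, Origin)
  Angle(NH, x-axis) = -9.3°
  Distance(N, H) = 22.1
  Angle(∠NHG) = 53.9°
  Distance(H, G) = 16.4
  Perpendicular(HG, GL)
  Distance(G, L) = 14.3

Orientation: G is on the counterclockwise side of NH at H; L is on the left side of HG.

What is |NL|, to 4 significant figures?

4.906

N is at the origin; NH runs at -9.3° with length 22.1, so H = 22.1·(cos -9.3°, sin -9.3°) = (21.81, -3.571). ∠NHG = 53.9°, so HG runs at -9.3° + (180° − 53.9°) = 116.8° from the x-axis; with |HG| = 16.4, G = H + 16.4·(cos 116.8°, sin 116.8°) = (14.42, 11.07). HG ⟂ GL; with |GL| = 14.3 on the left of HG, L = G + 14.3·(-0.8926, -0.4509) = (1.651, 4.619). Then |NL| = |L − N| = 4.906.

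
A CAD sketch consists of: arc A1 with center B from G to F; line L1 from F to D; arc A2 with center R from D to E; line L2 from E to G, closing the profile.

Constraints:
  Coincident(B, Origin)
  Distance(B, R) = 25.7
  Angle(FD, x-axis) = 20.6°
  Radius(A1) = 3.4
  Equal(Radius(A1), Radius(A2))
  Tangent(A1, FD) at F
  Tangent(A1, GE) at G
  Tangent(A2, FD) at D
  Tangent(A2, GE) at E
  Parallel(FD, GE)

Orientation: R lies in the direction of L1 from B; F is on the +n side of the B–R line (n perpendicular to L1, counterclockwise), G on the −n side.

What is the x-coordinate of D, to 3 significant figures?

22.9

The slot axis is L1's direction at 20.6°, so u = (cos 20.6°, sin 20.6°) = (0.936, 0.352) and n = (−sin 20.6°, cos 20.6°) = (-0.352, 0.936). B is at the origin and R lies 25.7 along u from B, so R = 25.7·u = (24.1, 9.04). Tangency of A1 to both parallel lines with radius 3.4 puts F and G at B ± 3.4·n: F = (-1.20, 3.18), G = (1.20, -3.18). Equal radii place D and E the same way about R: D = R + 3.4·n = (22.9, 12.2), E = R − 3.4·n = (25.3, 5.86). So D.x = 22.9.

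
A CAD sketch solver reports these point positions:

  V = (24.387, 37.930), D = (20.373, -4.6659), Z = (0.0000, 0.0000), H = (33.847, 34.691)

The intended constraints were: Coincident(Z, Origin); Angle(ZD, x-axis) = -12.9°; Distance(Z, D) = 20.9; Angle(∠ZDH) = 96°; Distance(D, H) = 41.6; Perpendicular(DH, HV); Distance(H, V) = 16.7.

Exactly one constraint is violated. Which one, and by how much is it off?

Distance(H, V) = 16.7 — off by 6.70.

Z = (0.00, 0.00) ✓; ZD at -12.90° ✓; |ZD| = 20.90 ✓; ∠ZDH = 96.00° ✓; |DH| = 41.60 ✓; ∠(DH, HV) = 90.00° ✓; |HV| = 9.999 ✗.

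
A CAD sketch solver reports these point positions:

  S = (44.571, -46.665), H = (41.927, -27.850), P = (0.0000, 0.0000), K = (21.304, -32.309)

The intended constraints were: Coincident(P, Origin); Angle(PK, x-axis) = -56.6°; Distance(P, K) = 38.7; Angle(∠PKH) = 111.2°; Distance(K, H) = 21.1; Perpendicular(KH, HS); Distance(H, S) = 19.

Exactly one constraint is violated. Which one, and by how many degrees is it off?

Perpendicular(KH, HS) — off by 4.20°.

P = (0.00, 0.00) ✓; PK at -56.60° ✓; |PK| = 38.70 ✓; ∠PKH = 111.2° ✓; |KH| = 21.10 ✓; ∠(KH, HS) = 94.20° ✗; |HS| = 19.00 ✓.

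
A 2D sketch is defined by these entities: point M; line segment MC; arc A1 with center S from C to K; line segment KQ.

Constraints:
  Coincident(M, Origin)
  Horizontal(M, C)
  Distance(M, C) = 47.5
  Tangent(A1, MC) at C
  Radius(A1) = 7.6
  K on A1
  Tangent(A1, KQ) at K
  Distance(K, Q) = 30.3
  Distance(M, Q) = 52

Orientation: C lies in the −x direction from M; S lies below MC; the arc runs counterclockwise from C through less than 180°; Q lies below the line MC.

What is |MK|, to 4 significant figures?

55.07

Checks: |SK| = 7.600 ✓; ∠(SK, KQ) = 90.00° ✓; |KQ| = 30.30 ✓; |MQ| = 52.00 ✓.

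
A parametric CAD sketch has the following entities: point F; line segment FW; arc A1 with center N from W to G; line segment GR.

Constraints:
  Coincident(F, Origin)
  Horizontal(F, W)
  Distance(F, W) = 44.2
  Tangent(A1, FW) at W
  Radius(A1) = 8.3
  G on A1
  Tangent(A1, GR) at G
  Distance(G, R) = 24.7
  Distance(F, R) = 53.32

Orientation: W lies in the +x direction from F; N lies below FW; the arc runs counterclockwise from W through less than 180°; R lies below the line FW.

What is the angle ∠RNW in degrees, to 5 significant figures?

172.83°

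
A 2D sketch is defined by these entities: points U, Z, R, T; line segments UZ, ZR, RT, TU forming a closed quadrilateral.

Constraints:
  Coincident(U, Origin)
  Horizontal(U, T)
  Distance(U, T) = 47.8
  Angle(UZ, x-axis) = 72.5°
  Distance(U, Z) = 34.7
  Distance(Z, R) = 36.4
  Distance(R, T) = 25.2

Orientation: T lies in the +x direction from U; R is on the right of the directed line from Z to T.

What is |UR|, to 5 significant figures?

22.661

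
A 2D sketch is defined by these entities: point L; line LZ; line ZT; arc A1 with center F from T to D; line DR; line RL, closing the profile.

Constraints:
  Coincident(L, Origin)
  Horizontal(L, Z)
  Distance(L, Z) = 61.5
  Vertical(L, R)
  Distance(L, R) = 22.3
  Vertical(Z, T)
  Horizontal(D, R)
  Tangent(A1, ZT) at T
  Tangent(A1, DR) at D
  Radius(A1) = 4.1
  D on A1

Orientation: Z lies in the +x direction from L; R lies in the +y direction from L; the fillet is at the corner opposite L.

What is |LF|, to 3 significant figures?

60.2

L is at the origin; LZ is horizontal with |LZ| = 61.5 and Z on the +x side, so Z = (61.5, 0.00). LR is vertical with |LR| = 22.3 and R on the +y side, so R = (0.00, 22.3). The virtual corner opposite L is at (61.5, 22.3). A1 meets ZT tangentially, so FT is at right angles to ZT and A1 meets DR tangentially, so FD is at right angles to DR, with radius 4.1, so the center F sits 4.1 in from both sides at F = (57.4, 18.2). Then |LF| = |F − L| = 60.2.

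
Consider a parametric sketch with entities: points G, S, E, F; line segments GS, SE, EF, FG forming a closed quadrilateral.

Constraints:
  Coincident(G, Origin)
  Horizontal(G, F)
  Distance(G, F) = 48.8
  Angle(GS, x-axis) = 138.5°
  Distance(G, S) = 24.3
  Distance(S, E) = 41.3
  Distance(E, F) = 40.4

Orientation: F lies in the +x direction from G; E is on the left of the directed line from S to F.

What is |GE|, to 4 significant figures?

35.99

G is at the origin; GF is horizontal with |GF| = 48.8 and F in +x, so F = (48.8, 0). GS runs at 138.5° with |GS| = 24.3, so S = (-18.20, 16.10). E is determined by |SE| = 41.3 and |EF| = 40.4 together: it lies at the intersection of circle(S, 41.3) and circle(F, 40.4). With |SF| = 68.91, the foot of the radical line on SF is 34.99 from S and the perpendicular offset is √(41.3² − 34.99²) = 21.95. Taking the left-of-SF solution: E = (20.95, 29.26).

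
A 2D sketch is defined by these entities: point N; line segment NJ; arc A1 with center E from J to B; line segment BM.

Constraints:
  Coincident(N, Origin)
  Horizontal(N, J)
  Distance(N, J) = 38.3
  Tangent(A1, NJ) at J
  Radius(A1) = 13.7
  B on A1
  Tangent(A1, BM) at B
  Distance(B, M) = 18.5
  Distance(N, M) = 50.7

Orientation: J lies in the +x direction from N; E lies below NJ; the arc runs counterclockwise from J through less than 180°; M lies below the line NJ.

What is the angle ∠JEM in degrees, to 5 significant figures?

172.21°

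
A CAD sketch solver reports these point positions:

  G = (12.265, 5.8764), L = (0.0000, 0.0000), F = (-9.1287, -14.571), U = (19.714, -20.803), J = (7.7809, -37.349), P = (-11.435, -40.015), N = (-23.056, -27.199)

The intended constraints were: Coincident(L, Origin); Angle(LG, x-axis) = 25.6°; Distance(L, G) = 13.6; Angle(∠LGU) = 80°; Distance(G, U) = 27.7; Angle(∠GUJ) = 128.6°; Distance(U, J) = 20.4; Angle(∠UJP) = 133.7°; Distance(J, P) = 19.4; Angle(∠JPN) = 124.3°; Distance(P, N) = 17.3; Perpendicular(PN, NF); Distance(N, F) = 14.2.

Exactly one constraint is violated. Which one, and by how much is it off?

Distance(N, F) = 14.2 — off by 4.60.

L = (0.00, 0.00) ✓; LG at 25.60° ✓; |LG| = 13.60 ✓; ∠LGU = 80.00° ✓; |GU| = 27.70 ✓; ∠GUJ = 128.6° ✓; |UJ| = 20.40 ✓; ∠UJP = 133.7° ✓; |JP| = 19.40 ✓; ∠JPN = 124.3° ✓; |PN| = 17.30 ✓; ∠(PN, NF) = 90.00° ✓; |NF| = 18.80 ✗.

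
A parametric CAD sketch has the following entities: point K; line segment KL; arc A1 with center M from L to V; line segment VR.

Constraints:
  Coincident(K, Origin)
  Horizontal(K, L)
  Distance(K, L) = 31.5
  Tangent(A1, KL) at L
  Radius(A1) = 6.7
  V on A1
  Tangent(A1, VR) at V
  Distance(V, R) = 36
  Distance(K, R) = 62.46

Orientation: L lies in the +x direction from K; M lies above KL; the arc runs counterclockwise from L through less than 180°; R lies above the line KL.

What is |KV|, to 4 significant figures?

38.17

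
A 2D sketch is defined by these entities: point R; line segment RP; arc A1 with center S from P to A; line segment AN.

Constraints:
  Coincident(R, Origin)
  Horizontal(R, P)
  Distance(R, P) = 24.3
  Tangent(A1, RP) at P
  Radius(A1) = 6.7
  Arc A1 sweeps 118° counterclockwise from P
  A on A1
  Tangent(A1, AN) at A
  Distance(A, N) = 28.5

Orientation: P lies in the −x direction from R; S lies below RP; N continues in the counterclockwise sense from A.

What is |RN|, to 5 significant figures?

38.847

R is at the origin; RP is horizontal with |RP| = 24.3 and P on the −x side, so P = (-24.300, 0.0000). A1 meets RP tangentially, so SP is at right angles to RP, so S = P + (0, -6.7) = (-24.300, -6.7000). On A1, P sits at bearing 90° from S; a 118° counterclockwise sweep puts A at bearing 208°, so A = S + 6.7·(cos 208°, sin 208°) = (-30.216, -9.8455). The tangent condition forces SA to be normal to AN, so AN runs along (−sin 208°, cos 208°); with |AN| = 28.5, N = (-16.836, -35.009). Then |RN| = |N − R| = 38.847.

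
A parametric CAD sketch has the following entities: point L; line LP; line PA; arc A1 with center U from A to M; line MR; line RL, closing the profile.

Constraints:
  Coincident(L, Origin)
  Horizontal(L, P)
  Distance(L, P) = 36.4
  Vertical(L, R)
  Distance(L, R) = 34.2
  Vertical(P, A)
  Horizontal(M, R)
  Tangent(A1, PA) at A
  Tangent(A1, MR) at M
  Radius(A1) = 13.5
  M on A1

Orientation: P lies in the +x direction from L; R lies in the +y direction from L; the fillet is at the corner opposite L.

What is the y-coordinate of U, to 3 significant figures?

20.7

L is at the origin; L and P share the same y with |LP| = 36.4 and P on the +x side, so P = (36.4, 0.00). L and R share the same x with |LR| = 34.2 and R on the +y side, so R = (0.00, 34.2). The virtual corner opposite L is at (36.4, 34.2). Since A1 is tangent to PA there, UA ⟂ PA and since A1 is tangent to MR there, UM ⟂ MR, with radius 13.5, so the center U sits 13.5 in from both sides at U = (22.9, 20.7). So U.y = 20.7.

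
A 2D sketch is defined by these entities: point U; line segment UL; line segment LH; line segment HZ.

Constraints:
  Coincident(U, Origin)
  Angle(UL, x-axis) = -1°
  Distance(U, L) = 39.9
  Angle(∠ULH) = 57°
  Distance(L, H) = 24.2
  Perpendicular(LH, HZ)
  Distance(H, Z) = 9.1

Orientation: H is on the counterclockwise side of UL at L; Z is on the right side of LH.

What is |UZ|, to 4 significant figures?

42.63

∠ULH = 57.0°, so LH runs at -1.0° + (180° − 57.0°) = 122.0° from the x-axis; with |LH| = 24.2, H = L + 24.2·(cos 122.0°, sin 122.0°) = (27.07, 19.83). LH is perpendicular to HZ; with |HZ| = 9.1 on the right of LH, Z = H + 9.1·(0.8480, 0.5299) = (34.79, 24.65). Then |UZ| = |Z − U| = 42.63.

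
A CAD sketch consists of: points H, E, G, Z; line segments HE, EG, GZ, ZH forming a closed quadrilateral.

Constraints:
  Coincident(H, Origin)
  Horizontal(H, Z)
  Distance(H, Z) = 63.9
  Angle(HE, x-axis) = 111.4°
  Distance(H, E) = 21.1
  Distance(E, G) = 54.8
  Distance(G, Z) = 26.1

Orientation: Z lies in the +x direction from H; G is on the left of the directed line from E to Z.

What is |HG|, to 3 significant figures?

51.2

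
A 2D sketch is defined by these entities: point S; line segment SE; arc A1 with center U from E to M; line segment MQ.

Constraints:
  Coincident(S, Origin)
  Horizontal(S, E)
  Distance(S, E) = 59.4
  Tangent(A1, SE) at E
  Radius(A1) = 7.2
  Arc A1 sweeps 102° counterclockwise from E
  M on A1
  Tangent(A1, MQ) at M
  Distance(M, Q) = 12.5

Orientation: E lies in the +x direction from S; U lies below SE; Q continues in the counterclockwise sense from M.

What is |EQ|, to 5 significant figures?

21.390

S is at the origin; S and E share the same y with |SE| = 59.4 and E on the +x side, so E = (59.400, 0.0000). Tangency of A1 to SE means the radius UE is perpendicular to SE, so U = E + (0, -7.2) = (59.400, -7.2000). On A1, E sits at bearing 90° from U; a 102° counterclockwise sweep puts M at bearing 192°, so M = U + 7.2·(cos 192°, sin 192°) = (52.357, -8.6970). Tangency of A1 to MQ means the radius UM is perpendicular to MQ, so MQ runs along (−sin 192°, cos 192°); with |MQ| = 12.5, Q = (54.956, -20.924). Then |EQ| = |Q − E| = 21.390.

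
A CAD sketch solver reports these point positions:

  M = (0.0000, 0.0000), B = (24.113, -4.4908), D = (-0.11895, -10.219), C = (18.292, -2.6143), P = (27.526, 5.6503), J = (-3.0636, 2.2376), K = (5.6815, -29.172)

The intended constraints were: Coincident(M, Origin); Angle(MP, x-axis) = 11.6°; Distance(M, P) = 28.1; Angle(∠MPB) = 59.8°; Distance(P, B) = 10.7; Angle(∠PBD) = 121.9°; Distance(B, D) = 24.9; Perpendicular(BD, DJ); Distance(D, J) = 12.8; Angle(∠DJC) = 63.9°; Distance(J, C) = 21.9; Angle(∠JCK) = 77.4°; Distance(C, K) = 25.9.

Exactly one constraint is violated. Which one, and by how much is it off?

Distance(C, K) = 25.9 — off by 3.50.

M = (0.00, 0.00) ✓; MP at 11.60° ✓; |MP| = 28.10 ✓; ∠MPB = 59.80° ✓; |PB| = 10.70 ✓; ∠PBD = 121.9° ✓; |BD| = 24.90 ✓; ∠(BD, DJ) = 90.00° ✓; |DJ| = 12.80 ✓; ∠DJC = 63.90° ✓; |JC| = 21.90 ✓; ∠JCK = 77.40° ✓; |CK| = 29.40 ✗.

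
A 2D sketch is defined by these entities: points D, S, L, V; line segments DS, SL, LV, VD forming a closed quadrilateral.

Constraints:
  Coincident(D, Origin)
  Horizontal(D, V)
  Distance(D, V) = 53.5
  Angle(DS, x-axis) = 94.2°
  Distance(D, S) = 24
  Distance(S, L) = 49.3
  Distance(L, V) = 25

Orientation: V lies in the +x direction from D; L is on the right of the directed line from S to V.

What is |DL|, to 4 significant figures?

34.00

Checks: |SL| = 49.30 ✓; |LV| = 25.00 ✓.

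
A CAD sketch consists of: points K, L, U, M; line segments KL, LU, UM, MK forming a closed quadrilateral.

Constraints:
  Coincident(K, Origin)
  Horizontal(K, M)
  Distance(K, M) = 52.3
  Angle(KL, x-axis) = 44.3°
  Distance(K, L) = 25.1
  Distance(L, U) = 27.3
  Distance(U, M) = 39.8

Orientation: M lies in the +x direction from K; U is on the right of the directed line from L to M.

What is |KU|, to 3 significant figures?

16.6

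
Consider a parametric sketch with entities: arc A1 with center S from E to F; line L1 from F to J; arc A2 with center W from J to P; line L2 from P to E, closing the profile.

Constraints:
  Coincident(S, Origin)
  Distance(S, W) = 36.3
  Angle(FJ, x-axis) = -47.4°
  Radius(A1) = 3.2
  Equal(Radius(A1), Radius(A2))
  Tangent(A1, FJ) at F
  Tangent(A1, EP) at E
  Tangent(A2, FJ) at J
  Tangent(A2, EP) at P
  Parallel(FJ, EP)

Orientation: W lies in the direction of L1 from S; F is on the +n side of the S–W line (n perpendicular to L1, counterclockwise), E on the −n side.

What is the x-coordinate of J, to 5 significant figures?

26.926

The slot axis is L1's direction at -47.4°, so u = (cos -47.4°, sin -47.4°) = (0.67688, -0.73610) and n = (−sin -47.4°, cos -47.4°) = (0.73610, 0.67688). S is at the origin and W lies 36.3 along u from S, so W = 36.3·u = (24.571, -26.720). Tangency of A1 to both parallel lines with radius 3.2 puts F and E at S ± 3.2·n: F = (2.3555, 2.1660), E = (-2.3555, -2.1660). Equal radii place J and P the same way about W: J = W + 3.2·n = (26.926, -24.554), P = W − 3.2·n = (22.215, -28.886). So J.x = 26.926.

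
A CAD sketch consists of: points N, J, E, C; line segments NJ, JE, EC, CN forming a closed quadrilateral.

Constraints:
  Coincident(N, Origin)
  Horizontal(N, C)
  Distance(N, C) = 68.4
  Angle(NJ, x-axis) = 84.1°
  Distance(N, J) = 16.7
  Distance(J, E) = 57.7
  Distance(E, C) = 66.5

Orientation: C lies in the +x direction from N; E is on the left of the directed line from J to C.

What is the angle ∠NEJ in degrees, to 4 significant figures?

7.710°

N is at the origin; NC is horizontal with |NC| = 68.4 and C in +x, so C = (68.4, 0). NJ runs at 84.1° with |NJ| = 16.7, so J = (1.717, 16.61). E is determined by |JE| = 57.7 and |EC| = 66.5 together: it lies at the intersection of circle(J, 57.7) and circle(C, 66.5). With |JC| = 68.72, the foot of the radical line on JC is 26.41 from J and the perpendicular offset is √(57.7² − 26.41²) = 51.30. Taking the left-of-JC solution: E = (39.74, 60.01).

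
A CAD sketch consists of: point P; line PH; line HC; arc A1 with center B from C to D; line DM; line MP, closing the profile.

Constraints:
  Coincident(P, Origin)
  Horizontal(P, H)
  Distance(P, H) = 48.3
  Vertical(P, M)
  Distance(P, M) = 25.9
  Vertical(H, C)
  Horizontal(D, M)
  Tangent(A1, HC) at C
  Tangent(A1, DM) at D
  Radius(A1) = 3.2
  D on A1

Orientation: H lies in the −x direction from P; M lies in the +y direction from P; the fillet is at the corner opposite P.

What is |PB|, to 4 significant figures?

50.49

P is at the origin; P and H share the same y with |PH| = 48.3 and H on the −x side, so H = (-48.30, 0.000). P and M share the same x with |PM| = 25.9 and M on the +y side, so M = (0.000, 25.90). The virtual corner opposite P is at (-48.30, 25.90). Since A1 is tangent to HC there, BC ⟂ HC and tangency of A1 to DM means the radius BD is perpendicular to DM, with radius 3.2, so the center B sits 3.2 in from both sides at B = (-45.10, 22.70). Then |PB| = |B − P| = 50.49.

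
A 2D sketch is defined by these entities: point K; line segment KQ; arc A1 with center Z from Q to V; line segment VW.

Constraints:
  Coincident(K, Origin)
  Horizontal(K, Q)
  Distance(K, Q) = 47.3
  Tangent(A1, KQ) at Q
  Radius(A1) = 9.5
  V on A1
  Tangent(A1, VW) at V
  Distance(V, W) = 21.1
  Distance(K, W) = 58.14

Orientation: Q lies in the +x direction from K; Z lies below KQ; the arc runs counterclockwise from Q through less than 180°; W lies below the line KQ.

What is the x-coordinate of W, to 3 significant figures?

48.1

K is at the origin; K and Q share the same y with |KQ| = 47.3 and Q on the +x side, so Q = (47.3, 0.00). The tangent condition forces ZQ to be normal to KQ, so Z = Q + (0, -9.5) = (47.3, -9.50). Since ZV ⟂ VW (tangency), |ZW| = √(9.5² + 21.1²) = 23.1 regardless of where V sits on A1. So W lies on both circle(K, 58.14) and circle(Z, 23.1); the below-KQ intersection is W = (48.1, -32.6). V is the foot of the tangent from W: V = (38.8, -13.7).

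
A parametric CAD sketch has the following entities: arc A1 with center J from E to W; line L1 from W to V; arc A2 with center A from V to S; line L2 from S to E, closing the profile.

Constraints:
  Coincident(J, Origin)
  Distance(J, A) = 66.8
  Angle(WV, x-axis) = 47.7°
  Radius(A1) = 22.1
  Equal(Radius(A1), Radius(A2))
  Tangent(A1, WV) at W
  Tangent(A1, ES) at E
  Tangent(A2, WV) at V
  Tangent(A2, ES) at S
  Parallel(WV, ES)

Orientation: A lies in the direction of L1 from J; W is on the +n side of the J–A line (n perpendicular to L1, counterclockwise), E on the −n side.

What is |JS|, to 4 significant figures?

70.36

Tangency of A1 to both parallel lines with radius 22.1 puts W and E at J ± 22.1·n: W = (-16.35, 14.87), E = (16.35, -14.87). Equal radii place V and S the same way about A: V = A + 22.1·n = (28.61, 64.28), S = A − 22.1·n = (61.30, 34.53). Then |JS| = |S − J| = 70.36.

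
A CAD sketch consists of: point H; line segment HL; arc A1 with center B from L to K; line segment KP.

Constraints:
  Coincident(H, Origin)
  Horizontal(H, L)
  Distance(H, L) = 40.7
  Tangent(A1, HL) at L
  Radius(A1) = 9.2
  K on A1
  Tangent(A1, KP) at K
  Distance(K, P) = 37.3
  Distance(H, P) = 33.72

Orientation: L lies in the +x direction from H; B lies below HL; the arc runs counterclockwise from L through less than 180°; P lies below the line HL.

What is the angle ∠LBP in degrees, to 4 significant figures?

126.8°

Checks: |BK| = 9.200 ✓; ∠(BK, KP) = 90.00° ✓; |KP| = 37.30 ✓; |HP| = 33.72 ✓.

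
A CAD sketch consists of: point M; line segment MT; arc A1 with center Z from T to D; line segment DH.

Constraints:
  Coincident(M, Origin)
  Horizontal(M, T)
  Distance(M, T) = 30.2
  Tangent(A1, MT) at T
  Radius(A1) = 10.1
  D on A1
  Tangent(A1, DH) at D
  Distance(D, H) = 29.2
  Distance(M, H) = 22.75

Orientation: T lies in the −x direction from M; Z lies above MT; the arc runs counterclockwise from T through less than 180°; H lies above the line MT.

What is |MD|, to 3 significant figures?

23.5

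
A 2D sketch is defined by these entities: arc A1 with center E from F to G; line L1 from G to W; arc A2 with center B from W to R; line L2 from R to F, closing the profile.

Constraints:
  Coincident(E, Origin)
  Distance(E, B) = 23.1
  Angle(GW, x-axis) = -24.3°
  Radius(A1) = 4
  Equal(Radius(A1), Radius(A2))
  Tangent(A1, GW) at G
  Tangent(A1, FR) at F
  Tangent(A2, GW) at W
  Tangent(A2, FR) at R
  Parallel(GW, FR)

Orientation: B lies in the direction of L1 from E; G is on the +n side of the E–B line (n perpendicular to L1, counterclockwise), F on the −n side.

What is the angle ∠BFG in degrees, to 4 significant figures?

80.18°

E is at the origin and B lies 23.1 along u from E, so B = 23.1·u = (21.05, -9.506). Tangency of A1 to both parallel lines with radius 4.0 puts G and F at E ± 4.0·n: G = (1.646, 3.646), F = (-1.646, -3.646). Then cos ∠BFG = FB·FG / (|FB||FG|), giving 80.18°.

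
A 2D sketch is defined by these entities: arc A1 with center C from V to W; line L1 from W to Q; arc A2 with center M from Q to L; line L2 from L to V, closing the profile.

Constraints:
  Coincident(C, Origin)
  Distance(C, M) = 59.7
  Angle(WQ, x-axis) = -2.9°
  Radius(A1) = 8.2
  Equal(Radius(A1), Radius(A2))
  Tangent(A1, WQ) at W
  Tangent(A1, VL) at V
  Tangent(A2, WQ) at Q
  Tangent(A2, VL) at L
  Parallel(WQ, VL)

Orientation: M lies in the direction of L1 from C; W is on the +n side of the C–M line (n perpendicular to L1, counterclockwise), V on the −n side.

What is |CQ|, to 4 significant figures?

60.26

The slot axis is L1's direction at -2.9°, so u = (cos -2.9°, sin -2.9°) = (0.9987, -0.05059) and n = (−sin -2.9°, cos -2.9°) = (0.05059, 0.9987). C is at the origin and M lies 59.7 along u from C, so M = 59.7·u = (59.62, -3.020). Tangency of A1 to both parallel lines with radius 8.2 puts W and V at C ± 8.2·n: W = (0.4149, 8.189), V = (-0.4149, -8.189). Equal radii place Q and L the same way about M: Q = M + 8.2·n = (60.04, 5.169), L = M − 8.2·n = (59.21, -11.21). Then |CQ| = |Q − C| = 60.26.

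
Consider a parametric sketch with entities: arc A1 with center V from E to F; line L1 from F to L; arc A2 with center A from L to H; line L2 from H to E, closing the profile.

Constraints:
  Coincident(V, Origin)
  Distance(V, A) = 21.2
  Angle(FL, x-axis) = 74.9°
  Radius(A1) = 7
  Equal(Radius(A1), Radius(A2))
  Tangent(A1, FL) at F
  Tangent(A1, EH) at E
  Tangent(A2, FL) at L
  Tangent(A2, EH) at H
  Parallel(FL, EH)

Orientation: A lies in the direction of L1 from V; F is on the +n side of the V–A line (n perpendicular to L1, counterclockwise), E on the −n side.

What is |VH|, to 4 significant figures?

22.33

Tangency of A1 to both parallel lines with radius 7.0 puts F and E at V ± 7.0·n: F = (-6.758, 1.824), E = (6.758, -1.824). Equal radii place L and H the same way about A: L = A + 7.0·n = (-1.236, 22.29), H = A − 7.0·n = (12.28, 18.64). Then |VH| = |H − V| = 22.33.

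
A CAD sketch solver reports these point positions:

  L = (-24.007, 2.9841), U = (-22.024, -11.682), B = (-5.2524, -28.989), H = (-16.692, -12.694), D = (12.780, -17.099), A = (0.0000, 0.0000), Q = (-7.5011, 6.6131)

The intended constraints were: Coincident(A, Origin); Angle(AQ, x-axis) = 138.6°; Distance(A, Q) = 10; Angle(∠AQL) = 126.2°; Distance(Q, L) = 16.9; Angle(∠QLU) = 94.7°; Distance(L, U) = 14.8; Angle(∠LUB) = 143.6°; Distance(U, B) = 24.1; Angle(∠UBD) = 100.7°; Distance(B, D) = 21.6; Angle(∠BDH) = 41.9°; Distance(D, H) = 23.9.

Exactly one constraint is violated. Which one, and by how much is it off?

Distance(D, H) = 23.9 — off by 5.90.

A = (0.00, 0.00) ✓; AQ at 138.6° ✓; |AQ| = 10.00 ✓; ∠AQL = 126.2° ✓; |QL| = 16.90 ✓; ∠QLU = 94.70° ✓; |LU| = 14.80 ✓; ∠LUB = 143.6° ✓; |UB| = 24.10 ✓; ∠UBD = 100.7° ✓; |BD| = 21.60 ✓; ∠BDH = 41.90° ✓; |DH| = 29.80 ✗.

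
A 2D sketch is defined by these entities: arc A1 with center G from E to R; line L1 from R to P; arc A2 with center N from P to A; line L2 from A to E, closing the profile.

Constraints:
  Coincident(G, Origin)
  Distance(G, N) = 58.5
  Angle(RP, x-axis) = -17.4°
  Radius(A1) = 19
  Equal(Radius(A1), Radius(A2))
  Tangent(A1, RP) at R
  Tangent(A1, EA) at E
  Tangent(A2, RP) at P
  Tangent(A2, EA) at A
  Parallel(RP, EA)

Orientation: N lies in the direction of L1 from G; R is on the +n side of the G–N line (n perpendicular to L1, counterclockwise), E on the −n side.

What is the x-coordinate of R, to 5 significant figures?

5.6818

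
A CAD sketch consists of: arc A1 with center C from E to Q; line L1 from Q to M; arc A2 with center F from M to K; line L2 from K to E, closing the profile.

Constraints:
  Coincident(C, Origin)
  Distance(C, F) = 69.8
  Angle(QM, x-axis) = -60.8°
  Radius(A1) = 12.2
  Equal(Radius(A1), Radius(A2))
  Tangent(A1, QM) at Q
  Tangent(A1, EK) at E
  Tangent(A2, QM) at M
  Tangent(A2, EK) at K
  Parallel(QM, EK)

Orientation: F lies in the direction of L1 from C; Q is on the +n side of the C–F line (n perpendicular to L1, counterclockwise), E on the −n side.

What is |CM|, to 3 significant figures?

70.9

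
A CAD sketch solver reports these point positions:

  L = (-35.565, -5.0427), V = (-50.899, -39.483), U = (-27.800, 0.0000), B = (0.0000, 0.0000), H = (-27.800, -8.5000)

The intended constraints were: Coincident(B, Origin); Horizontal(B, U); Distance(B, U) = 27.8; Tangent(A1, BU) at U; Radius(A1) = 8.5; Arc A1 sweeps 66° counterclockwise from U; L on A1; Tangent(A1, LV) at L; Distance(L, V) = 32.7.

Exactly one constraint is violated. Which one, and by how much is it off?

Distance(L, V) = 32.7 — off by 5.00.

B = (0.00, 0.00) ✓; B.y = 0.00, U.y = 0.00 ✓; |BU| = 27.80 ✓; ∠(HU, UB) = 90.00° ✓; |HU| = 8.500 ✓; bearing(H→L) − bearing(H→U) = 66.00° ✓; |HL| = 8.500 ✓; ∠(HL, LV) = 90.00° ✓; |LV| = 37.70 ✗.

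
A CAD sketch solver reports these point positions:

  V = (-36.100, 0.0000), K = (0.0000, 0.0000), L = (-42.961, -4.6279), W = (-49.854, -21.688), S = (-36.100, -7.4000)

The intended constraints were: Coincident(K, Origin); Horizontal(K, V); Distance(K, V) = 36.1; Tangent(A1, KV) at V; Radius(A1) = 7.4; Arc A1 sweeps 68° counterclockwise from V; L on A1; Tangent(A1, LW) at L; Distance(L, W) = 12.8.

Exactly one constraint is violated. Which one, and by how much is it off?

Distance(L, W) = 12.8 — off by 5.60.

K = (0.00, 0.00) ✓; K.y = 0.00, V.y = 0.00 ✓; |KV| = 36.10 ✓; ∠(SV, VK) = 90.00° ✓; |SV| = 7.400 ✓; bearing(S→L) − bearing(S→V) = 68.00° ✓; |SL| = 7.400 ✓; ∠(SL, LW) = 90.00° ✓; |LW| = 18.40 ✗.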